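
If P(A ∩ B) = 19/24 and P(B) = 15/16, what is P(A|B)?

P(A|B) = P(A ∩ B) / P(B)
= (19/24) / (15/16)
= 38/45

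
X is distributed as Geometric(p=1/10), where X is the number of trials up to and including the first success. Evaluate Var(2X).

For X ~ Geometric(p=1/10), where X is the number of trials up to and including the first success:
Var(X) = 90
Var(2X) = (2)² × Var(X) = 4 × 90 = 360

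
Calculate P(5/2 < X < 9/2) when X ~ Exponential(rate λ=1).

P(5/2 < X < 9/2) = ∫_{5/2}^{9/2} f(x) dx
where f(x) = e^{- x}
= - \frac{1 - e^{2}}{e^{\frac{9}{2}}}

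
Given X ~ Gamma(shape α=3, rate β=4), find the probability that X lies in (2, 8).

P(2 < X < 8) = ∫_{2}^{8} f(x) dx
where f(x) = 32 x^{2} e^{- 4 x}
= \frac{-545 + 41 e^{24}}{e^{32}}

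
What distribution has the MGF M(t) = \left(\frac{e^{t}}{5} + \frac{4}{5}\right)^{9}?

The MGF M(t) = \left(\frac{e^{t}}{5} + \frac{4}{5}\right)^{9} is the standard form for the Binomial distribution.
Comparing with the known MGF formula identifies: Binomial(n=9, p=1/5)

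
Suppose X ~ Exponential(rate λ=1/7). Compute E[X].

For X ~ Exponential(rate λ=1/7), the expected value is:
E[X] = 7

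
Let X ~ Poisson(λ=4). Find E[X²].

Using the identity E[X²] = Var(X) + (E[X])²:
E[X] = 4
Var(X) = 4
E[X²] = 4 + (4)²
= 20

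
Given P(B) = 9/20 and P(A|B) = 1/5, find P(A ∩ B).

By definition, P(A|B) = P(A ∩ B) / P(B)
So P(A ∩ B) = P(A|B) × P(B)
= 1/5 × 9/20
= 9/100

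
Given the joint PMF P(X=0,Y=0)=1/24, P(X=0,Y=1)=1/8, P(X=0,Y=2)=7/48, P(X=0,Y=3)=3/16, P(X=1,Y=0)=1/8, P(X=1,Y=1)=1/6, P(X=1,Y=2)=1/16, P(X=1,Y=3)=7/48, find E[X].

First find marginal of X:
P(X=0) = 1/2
P(X=1) = 1/2
E[X] = 0 × 1/2 + 1 × 1/2 = 1/2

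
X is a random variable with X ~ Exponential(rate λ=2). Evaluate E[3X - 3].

For X ~ Exponential(rate λ=2):
E[X] = \frac{1}{2}
E[3X - 3] = 3 × E[X] - 3 = - \frac{3}{2}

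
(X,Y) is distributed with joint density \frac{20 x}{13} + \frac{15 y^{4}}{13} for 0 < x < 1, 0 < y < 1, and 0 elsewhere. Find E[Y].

E[Y] = ∫_0^1 ∫_0^1 y × f(x,y) dx dy
= \frac{15}{26}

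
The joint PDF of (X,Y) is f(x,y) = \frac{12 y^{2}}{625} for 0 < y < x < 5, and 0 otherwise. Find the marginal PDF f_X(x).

f_X(x) = ∫_0^x \frac{12 y^{2}}{625} dy = \frac{4 x^{3}}{625}
for 0 < x < 5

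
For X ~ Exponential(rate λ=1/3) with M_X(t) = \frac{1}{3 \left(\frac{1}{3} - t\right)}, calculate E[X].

To find E[X], compute M^(1)(0):
M^(1)(t) = \frac{1}{3 \left(\frac{1}{3} - t\right)^{2}}
M^(1)(0) = 3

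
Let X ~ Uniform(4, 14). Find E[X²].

Using the identity E[X²] = Var(X) + (E[X])²:
E[X] = 9
Var(X) = \frac{25}{3}
E[X²] = \frac{25}{3} + (9)²
= \frac{268}{3}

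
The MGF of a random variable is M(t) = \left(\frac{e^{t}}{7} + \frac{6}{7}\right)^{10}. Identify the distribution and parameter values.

The MGF M(t) = \left(\frac{e^{t}}{7} + \frac{6}{7}\right)^{10} is the standard form for the Binomial distribution.
Comparing with the known MGF formula identifies: Binomial(n=10, p=1/7)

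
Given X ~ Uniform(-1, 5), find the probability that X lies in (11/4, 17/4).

P(11/4 < X < 17/4) = ∫_{11/4}^{17/4} f(x) dx
where f(x) = \frac{1}{6}
= \frac{1}{4}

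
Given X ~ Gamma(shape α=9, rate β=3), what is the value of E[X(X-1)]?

E[X(X-1)] = E[X² - X] = E[X²] - E[X]
E[X] = 3
E[X²] = Var(X) + (E[X])² = 1 + (3)² = 10
E[X(X-1)] = 10 - 3 = 7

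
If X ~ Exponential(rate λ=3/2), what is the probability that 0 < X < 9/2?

P(0 < X < 9/2) = ∫_{0}^{9/2} f(x) dx
where f(x) = \frac{3 e^{- \frac{3 x}{2}}}{2}
= 1 - e^{- \frac{27}{4}}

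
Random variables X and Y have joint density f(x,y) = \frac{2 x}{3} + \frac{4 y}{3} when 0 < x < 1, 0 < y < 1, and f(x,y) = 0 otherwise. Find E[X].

E[X] = ∫_0^1 ∫_0^1 x × f(x,y) dy dx
= ∫_0^1 ∫_0^1 x × (\frac{2 x}{3} + \frac{4 y}{3}) dy dx
= \frac{5}{9}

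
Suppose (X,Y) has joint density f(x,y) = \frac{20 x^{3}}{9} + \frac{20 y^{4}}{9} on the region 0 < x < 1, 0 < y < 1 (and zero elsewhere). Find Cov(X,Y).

E[XY] = ∫∫ xy × f(x,y) dx dy = \frac{11}{27}
E[X] = \frac{2}{3}
E[Y] = \frac{35}{54}
Cov(X,Y) = E[XY] - E[X]E[Y] = - \frac{2}{81}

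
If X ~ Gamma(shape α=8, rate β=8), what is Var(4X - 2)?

For X ~ Gamma(shape α=8, rate β=8):
Var(X) = \frac{1}{8}
Var(4X - 2) = (4)² × Var(X) = 16 × \frac{1}{8} = 2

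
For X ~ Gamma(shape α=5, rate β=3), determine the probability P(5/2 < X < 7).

P(5/2 < X < 7) = ∫_{5/2}^{7} f(x) dx
where f(x) = \frac{81 x^{4} e^{- 3 x}}{8}
= - \frac{79115}{8 e^{21}} + \frac{30563}{128 e^{\frac{15}{2}}}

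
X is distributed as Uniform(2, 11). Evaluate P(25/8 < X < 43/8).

P(25/8 < X < 43/8) = ∫_{25/8}^{43/8} f(x) dx
where f(x) = \frac{1}{9}
= \frac{1}{4}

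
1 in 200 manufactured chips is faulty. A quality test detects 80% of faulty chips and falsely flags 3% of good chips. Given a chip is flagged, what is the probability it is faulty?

Let D = the rare event, + = positive/flagged.
P(D) = 1/200
P(+|D) = 80/100 = 4/5
P(+|D') = 3/100
P(+) = P(+|D)P(D) + P(+|D')P(D')
     = \frac{4}{5} × \frac{1}{200} + \frac{3}{100} × \frac{199}{200}
     = \frac{677}{20000}
P(D|+) = P(+|D)P(D)/P(+) = \frac{80}{677}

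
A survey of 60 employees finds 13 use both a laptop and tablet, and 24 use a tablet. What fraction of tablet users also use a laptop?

P(A ∩ B) = 13/60
P(B) = 24/60 = 2/5
P(A|B) = P(A ∩ B) / P(B) = (13/60) / (2/5) = 13/24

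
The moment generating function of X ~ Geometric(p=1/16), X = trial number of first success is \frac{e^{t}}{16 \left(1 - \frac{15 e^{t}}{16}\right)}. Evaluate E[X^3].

To find E[X^3], compute M^(3)(0):
M^(1)(t) = \frac{e^{t}}{16 \left(1 - \frac{15 e^{t}}{16}\right)} + \frac{15 e^{2 t}}{256 \left(1 - \frac{15 e^{t}}{16}\right)^{2}}
M^(2)(t) = \frac{e^{t}}{16 \left(1 - \frac{15 e^{t}}{16}\right)} + \frac{45 e^{2 t}}{256 \left(1 - \frac{15 e^{t}}{16}\right)^{2}} + \frac{225 e^{3 t}}{2048 \left(1 - \frac{15 e^{t}}{16}\right)^{3}}
M^(3)(t) = \frac{e^{t}}{16 \left(1 - \frac{15 e^{t}}{16}\right)} + \frac{105 e^{2 t}}{256 \left(1 - \frac{15 e^{t}}{16}\right)^{2}} + \frac{675 e^{3 t}}{1024 \left(1 - \frac{15 e^{t}}{16}\right)^{3}} + \frac{10125 e^{4 t}}{32768 \left(1 - \frac{15 e^{t}}{16}\right)^{4}}
M^(3)(0) = 23056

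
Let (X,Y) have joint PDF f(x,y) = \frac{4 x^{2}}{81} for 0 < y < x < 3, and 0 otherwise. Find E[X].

f_X(x) = ∫_0^x \frac{4 x^{2}}{81} dy = \frac{4 x^{3}}{81}
E[X] = ∫_0^3 x × (\frac{4 x^{3}}{81}) dx = \frac{12}{5}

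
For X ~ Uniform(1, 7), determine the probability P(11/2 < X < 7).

P(11/2 < X < 7) = ∫_{11/2}^{7} f(x) dx
where f(x) = \frac{1}{6}
= \frac{1}{4}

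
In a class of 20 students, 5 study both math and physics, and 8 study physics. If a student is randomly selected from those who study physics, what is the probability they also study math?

P(A ∩ B) = 5/20 = 1/4
P(B) = 8/20 = 2/5
P(A|B) = P(A ∩ B) / P(B) = (1/4) / (2/5) = 5/8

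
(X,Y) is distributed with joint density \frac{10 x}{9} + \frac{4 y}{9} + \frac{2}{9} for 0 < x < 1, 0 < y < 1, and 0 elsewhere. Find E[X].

E[X] = ∫_0^1 ∫_0^1 x × f(x,y) dy dx
= ∫_0^1 ∫_0^1 x × (\frac{10 x}{9} + \frac{4 y}{9} + \frac{2}{9}) dy dx
= \frac{16}{27}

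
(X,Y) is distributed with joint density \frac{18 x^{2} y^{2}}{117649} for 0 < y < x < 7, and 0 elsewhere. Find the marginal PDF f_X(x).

f_X(x) = ∫_0^x \frac{18 x^{2} y^{2}}{117649} dy = \frac{6 x^{5}}{117649}
for 0 < x < 7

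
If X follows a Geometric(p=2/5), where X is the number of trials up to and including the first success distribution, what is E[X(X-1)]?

E[X(X-1)] = E[X² - X] = E[X²] - E[X]
E[X] = \frac{5}{2}
E[X²] = Var(X) + (E[X])² = \frac{15}{4} + (\frac{5}{2})² = 10
E[X(X-1)] = 10 - \frac{5}{2} = \frac{15}{2}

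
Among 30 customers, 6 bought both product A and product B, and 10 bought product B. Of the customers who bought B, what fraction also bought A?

P(A ∩ B) = 6/30 = 1/5
P(B) = 10/30 = 1/3
P(A|B) = P(A ∩ B) / P(B) = (1/5) / (1/3) = 3/5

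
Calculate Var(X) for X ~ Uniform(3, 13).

For X ~ Uniform(3, 13):
Var(X) = \frac{25}{3}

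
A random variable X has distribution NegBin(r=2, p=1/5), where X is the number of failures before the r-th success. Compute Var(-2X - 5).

For X ~ NegBin(r=2, p=1/5), where X is the number of failures before the r-th success:
Var(X) = 40
Var(-2X - 5) = (-2)² × Var(X) = 4 × 40 = 160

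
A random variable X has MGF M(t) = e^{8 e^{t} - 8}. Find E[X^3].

To find E[X^3], compute M^(3)(0):
M^(1)(t) = 8 e^{t} e^{8 e^{t} - 8}
M^(2)(t) = 64 e^{2 t} e^{8 e^{t} - 8} + 8 e^{t} e^{8 e^{t} - 8}
M^(3)(t) = 512 e^{3 t} e^{8 e^{t} - 8} + 192 e^{2 t} e^{8 e^{t} - 8} + 8 e^{t} e^{8 e^{t} - 8}
M^(3)(0) = 712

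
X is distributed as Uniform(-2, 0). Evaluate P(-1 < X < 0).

P(-1 < X < 0) = ∫_{-1}^{0} f(x) dx
where f(x) = \frac{1}{2}
= \frac{1}{2}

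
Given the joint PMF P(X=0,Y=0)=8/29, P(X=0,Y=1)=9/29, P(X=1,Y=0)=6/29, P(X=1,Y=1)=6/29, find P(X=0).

P(X=0) = P(X=0,Y=0) + P(X=0,Y=1)
= 8/29 + 9/29
= 17/29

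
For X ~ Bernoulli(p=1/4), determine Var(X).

For X ~ Bernoulli(p=1/4):
Var(X) = \frac{3}{16}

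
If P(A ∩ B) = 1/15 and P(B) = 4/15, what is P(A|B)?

P(A|B) = P(A ∩ B) / P(B)
= (1/15) / (4/15)
= 1/4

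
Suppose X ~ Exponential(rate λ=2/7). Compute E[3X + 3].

For X ~ Exponential(rate λ=2/7):
E[X] = \frac{7}{2}
E[3X + 3] = 3 × E[X] + 3 = \frac{27}{2}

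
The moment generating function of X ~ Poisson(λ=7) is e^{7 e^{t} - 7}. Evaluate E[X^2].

To find E[X^2], compute M^(2)(0):
M^(1)(t) = 7 e^{t} e^{7 e^{t} - 7}
M^(2)(t) = 49 e^{2 t} e^{7 e^{t} - 7} + 7 e^{t} e^{7 e^{t} - 7}
M^(2)(0) = 56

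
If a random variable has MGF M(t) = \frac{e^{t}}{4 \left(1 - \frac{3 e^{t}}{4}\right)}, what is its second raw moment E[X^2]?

To find E[X^2], compute M^(2)(0):
M^(1)(t) = \frac{e^{t}}{4 \left(1 - \frac{3 e^{t}}{4}\right)} + \frac{3 e^{2 t}}{16 \left(1 - \frac{3 e^{t}}{4}\right)^{2}}
M^(2)(t) = \frac{e^{t}}{4 \left(1 - \frac{3 e^{t}}{4}\right)} + \frac{9 e^{2 t}}{16 \left(1 - \frac{3 e^{t}}{4}\right)^{2}} + \frac{9 e^{3 t}}{32 \left(1 - \frac{3 e^{t}}{4}\right)^{3}}
M^(2)(0) = 28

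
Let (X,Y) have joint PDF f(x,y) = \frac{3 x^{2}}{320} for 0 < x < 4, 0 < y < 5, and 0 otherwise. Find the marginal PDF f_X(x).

f_X(x) = ∫_0^5 f(x,y) dy
= ∫_0^5 \frac{3 x^{2}}{320} dy
= \frac{3 x^{2}}{64} for 0 < x < 4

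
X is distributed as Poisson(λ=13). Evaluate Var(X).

For X ~ Poisson(λ=13):
Var(X) = 13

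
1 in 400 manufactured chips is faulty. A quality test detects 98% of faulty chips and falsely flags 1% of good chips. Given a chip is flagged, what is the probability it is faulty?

Let D = the rare event, + = positive/flagged.
P(D) = 1/400
P(+|D) = 98/100 = 49/50
P(+|D') = 1/100
P(+) = P(+|D)P(D) + P(+|D')P(D')
     = \frac{49}{50} × \frac{1}{400} + \frac{1}{100} × \frac{399}{400}
     = \frac{497}{40000}
P(D|+) = P(+|D)P(D)/P(+) = \frac{14}{71}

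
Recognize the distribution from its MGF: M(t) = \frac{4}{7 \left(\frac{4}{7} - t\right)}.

The MGF M(t) = \frac{4}{7 \left(\frac{4}{7} - t\right)} is the standard form for the Exponential distribution.
Comparing with the known MGF formula identifies: Exponential(rate λ=4/7)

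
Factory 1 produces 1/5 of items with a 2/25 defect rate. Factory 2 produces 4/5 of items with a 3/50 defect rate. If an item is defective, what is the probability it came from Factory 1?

Using Bayes' theorem:
P(F1) = 1/5, P(D|F1) = 2/25
P(F2) = 4/5, P(D|F2) = 3/50
P(D) = P(D|F1)P(F1) + P(D|F2)P(F2)
     = \frac{8}{125}
P(F1|D) = P(D|F1)P(F1) / P(D)
= \frac{1}{4}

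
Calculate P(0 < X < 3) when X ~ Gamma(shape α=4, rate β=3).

P(0 < X < 3) = ∫_{0}^{3} f(x) dx
where f(x) = \frac{27 x^{3} e^{- 3 x}}{2}
= 1 - \frac{172}{e^{9}}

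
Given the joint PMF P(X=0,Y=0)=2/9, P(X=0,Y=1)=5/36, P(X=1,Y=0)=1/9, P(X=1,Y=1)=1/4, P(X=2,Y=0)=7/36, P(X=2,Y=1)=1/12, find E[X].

First find marginal of X:
P(X=0) = 13/36
P(X=1) = 13/36
P(X=2) = 5/18
E[X] = 0 × 13/36 + 1 × 13/36 + 2 × 5/18 = 11/12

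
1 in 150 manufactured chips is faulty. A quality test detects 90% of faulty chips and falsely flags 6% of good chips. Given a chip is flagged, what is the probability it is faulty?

Let D = the rare event, + = positive/flagged.
P(D) = 1/150
P(+|D) = 90/100 = 9/10
P(+|D') = 6/100 = 3/50
P(+) = P(+|D)P(D) + P(+|D')P(D')
     = \frac{9}{10} × \frac{1}{150} + \frac{3}{50} × \frac{149}{150}
     = \frac{41}{625}
P(D|+) = P(+|D)P(D)/P(+) = \frac{15}{164}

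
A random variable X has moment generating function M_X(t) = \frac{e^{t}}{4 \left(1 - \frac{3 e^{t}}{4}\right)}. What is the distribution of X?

The MGF M(t) = \frac{e^{t}}{4 \left(1 - \frac{3 e^{t}}{4}\right)} is the standard form for the Geometric distribution.
Comparing with the known MGF formula identifies: Geometric(p=1/4), X = trial number of first success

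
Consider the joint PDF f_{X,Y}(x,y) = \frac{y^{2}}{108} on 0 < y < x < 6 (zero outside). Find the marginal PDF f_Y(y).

f_Y(y) = ∫_y^6 \frac{y^{2}}{108} dx = \frac{y^{2} \left(6 - y\right)}{108}
for 0 < y < 6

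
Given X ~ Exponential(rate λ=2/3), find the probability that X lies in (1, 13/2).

P(1 < X < 13/2) = ∫_{1}^{13/2} f(x) dx
where f(x) = \frac{2 e^{- \frac{2 x}{3}}}{3}
= - \frac{1 - e^{\frac{11}{3}}}{e^{\frac{13}{3}}}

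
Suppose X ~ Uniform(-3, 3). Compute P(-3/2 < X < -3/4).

P(-3/2 < X < -3/4) = ∫_{-3/2}^{-3/4} f(x) dx
where f(x) = \frac{1}{6}
= \frac{1}{8}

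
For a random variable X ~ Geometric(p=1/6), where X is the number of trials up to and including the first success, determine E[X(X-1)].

E[X(X-1)] = E[X² - X] = E[X²] - E[X]
E[X] = 6
E[X²] = Var(X) + (E[X])² = 30 + (6)² = 66
E[X(X-1)] = 66 - 6 = 60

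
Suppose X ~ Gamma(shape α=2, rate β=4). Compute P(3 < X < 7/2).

P(3 < X < 7/2) = ∫_{3}^{7/2} f(x) dx
where f(x) = 16 x e^{- 4 x}
= \frac{-15 + 13 e^{2}}{e^{14}}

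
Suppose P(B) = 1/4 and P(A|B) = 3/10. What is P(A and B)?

By definition, P(A|B) = P(A ∩ B) / P(B)
So P(A ∩ B) = P(A|B) × P(B)
= 3/10 × 1/4
= 3/40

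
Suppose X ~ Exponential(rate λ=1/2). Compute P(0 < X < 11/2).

P(0 < X < 11/2) = ∫_{0}^{11/2} f(x) dx
where f(x) = \frac{e^{- \frac{x}{2}}}{2}
= 1 - e^{- \frac{11}{4}}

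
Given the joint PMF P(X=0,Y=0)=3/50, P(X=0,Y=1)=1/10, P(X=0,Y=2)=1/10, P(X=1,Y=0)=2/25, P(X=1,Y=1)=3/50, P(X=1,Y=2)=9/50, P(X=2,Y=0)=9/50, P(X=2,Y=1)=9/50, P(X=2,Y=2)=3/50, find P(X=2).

P(X=2) = P(X=2,Y=0) + P(X=2,Y=1) + P(X=2,Y=2)
= 9/50 + 9/50 + 3/50
= 21/50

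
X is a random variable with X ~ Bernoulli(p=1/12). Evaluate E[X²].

Using the identity E[X²] = Var(X) + (E[X])²:
E[X] = \frac{1}{12}
Var(X) = \frac{11}{144}
E[X²] = \frac{11}{144} + (\frac{1}{12})²
= \frac{1}{12}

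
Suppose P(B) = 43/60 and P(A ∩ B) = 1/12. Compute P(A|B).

P(A|B) = P(A ∩ B) / P(B)
= (1/12) / (43/60)
= 5/43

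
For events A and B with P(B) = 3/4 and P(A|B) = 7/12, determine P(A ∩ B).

By definition, P(A|B) = P(A ∩ B) / P(B)
So P(A ∩ B) = P(A|B) × P(B)
= 7/12 × 3/4
= 7/16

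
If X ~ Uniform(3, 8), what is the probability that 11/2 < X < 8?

P(11/2 < X < 8) = ∫_{11/2}^{8} f(x) dx
where f(x) = \frac{1}{5}
= \frac{1}{2}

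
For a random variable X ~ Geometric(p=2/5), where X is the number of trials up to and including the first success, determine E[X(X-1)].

E[X(X-1)] = E[X² - X] = E[X²] - E[X]
E[X] = \frac{5}{2}
E[X²] = Var(X) + (E[X])² = \frac{15}{4} + (\frac{5}{2})² = 10
E[X(X-1)] = 10 - \frac{5}{2} = \frac{15}{2}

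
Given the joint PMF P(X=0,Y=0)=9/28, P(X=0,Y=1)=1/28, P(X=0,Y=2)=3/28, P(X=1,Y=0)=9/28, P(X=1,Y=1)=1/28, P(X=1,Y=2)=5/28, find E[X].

First find marginal of X:
P(X=0) = 13/28
P(X=1) = 15/28
E[X] = 0 × 13/28 + 1 × 15/28 = 15/28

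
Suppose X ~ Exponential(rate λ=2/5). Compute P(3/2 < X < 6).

P(3/2 < X < 6) = ∫_{3/2}^{6} f(x) dx
where f(x) = \frac{2 e^{- \frac{2 x}{5}}}{5}
= - \frac{1 - e^{\frac{9}{5}}}{e^{\frac{12}{5}}}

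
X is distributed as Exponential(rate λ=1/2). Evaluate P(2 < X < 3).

P(2 < X < 3) = ∫_{2}^{3} f(x) dx
where f(x) = \frac{e^{- \frac{x}{2}}}{2}
= - \frac{1}{e^{\frac{3}{2}}} + e^{-1}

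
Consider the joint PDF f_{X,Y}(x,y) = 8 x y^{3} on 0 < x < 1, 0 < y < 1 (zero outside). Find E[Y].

E[Y] = ∫_0^1 ∫_0^1 y × f(x,y) dx dy
= \frac{4}{5}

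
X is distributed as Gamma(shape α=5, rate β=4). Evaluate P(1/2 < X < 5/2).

P(1/2 < X < 5/2) = ∫_{1/2}^{5/2} f(x) dx
where f(x) = \frac{128 x^{4} e^{- 4 x}}{3}
= \frac{-1933 + 21 e^{8}}{3 e^{10}}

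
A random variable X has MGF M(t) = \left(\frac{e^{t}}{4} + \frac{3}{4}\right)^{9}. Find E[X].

To find E[X], compute M^(1)(0):
M^(1)(t) = \frac{9 \left(\frac{e^{t}}{4} + \frac{3}{4}\right)^{8} e^{t}}{4}
M^(1)(0) = \frac{9}{4}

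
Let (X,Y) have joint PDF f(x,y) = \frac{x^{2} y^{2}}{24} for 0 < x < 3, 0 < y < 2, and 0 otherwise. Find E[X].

f_X(x) = ∫_0^2 \frac{x^{2} y^{2}}{24} dy = \frac{x^{2}}{9}
E[X] = ∫_0^3 x × (\frac{x^{2}}{9}) dx = \frac{9}{4}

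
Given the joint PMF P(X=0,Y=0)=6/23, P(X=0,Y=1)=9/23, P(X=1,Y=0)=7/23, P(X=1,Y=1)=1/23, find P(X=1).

P(X=1) = P(X=1,Y=0) + P(X=1,Y=1)
= 7/23 + 1/23
= 8/23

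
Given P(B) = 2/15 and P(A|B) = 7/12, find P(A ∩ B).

By definition, P(A|B) = P(A ∩ B) / P(B)
So P(A ∩ B) = P(A|B) × P(B)
= 7/12 × 2/15
= 7/90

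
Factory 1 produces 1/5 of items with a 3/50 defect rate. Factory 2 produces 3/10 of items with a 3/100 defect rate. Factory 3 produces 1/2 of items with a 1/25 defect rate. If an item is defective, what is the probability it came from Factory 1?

Using Bayes' theorem:
P(F1) = 1/5, P(D|F1) = 3/50
P(F2) = 3/10, P(D|F2) = 3/100
P(F3) = 1/2, P(D|F3) = 1/25
P(D) = P(D|F1)P(F1) + P(D|F2)P(F2) + P(D|F3)P(F3)
     = \frac{41}{1000}
P(F1|D) = P(D|F1)P(F1) / P(D)
= \frac{12}{41}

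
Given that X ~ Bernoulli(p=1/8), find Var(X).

For X ~ Bernoulli(p=1/8):
Var(X) = \frac{7}{64}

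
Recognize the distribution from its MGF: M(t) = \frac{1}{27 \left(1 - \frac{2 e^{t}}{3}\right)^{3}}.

The MGF M(t) = \frac{1}{27 \left(1 - \frac{2 e^{t}}{3}\right)^{3}} is the standard form for the NegativeBinomial distribution.
Comparing with the known MGF formula identifies: NegBin(r=3, p=1/3), X = failures before r-th success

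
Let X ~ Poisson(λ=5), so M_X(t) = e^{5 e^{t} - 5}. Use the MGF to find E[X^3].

To find E[X^3], compute M^(3)(0):
M^(1)(t) = 5 e^{t} e^{5 e^{t} - 5}
M^(2)(t) = 25 e^{2 t} e^{5 e^{t} - 5} + 5 e^{t} e^{5 e^{t} - 5}
M^(3)(t) = 125 e^{3 t} e^{5 e^{t} - 5} + 75 e^{2 t} e^{5 e^{t} - 5} + 5 e^{t} e^{5 e^{t} - 5}
M^(3)(0) = 205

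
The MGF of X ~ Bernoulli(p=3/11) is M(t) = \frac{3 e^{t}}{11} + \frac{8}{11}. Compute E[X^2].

To find E[X^2], compute M^(2)(0):
M^(1)(t) = \frac{3 e^{t}}{11}
M^(2)(t) = \frac{3 e^{t}}{11}
M^(2)(0) = \frac{3}{11}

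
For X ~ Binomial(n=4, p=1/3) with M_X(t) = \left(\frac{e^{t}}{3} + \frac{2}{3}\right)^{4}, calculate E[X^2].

To find E[X^2], compute M^(2)(0):
M^(1)(t) = \frac{4 \left(\frac{e^{t}}{3} + \frac{2}{3}\right)^{3} e^{t}}{3}
M^(2)(t) = \frac{4 \left(\frac{e^{t}}{3} + \frac{2}{3}\right)^{3} e^{t}}{3} + \frac{4 \left(\frac{e^{t}}{3} + \frac{2}{3}\right)^{2} e^{2 t}}{3}
M^(2)(0) = \frac{8}{3}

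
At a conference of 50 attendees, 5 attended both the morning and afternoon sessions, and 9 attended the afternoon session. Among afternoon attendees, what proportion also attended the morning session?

P(A ∩ B) = 5/50 = 1/10
P(B) = 9/50
P(A|B) = P(A ∩ B) / P(B) = (1/10) / (9/50) = 5/9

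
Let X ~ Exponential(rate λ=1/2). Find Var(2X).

For X ~ Exponential(rate λ=1/2):
Var(X) = 4
Var(2X) = (2)² × Var(X) = 4 × 4 = 16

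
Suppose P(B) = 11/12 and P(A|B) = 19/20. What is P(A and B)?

By definition, P(A|B) = P(A ∩ B) / P(B)
So P(A ∩ B) = P(A|B) × P(B)
= 19/20 × 11/12
= 209/240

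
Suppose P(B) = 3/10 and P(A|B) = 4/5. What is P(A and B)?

By definition, P(A|B) = P(A ∩ B) / P(B)
So P(A ∩ B) = P(A|B) × P(B)
= 4/5 × 3/10
= 6/25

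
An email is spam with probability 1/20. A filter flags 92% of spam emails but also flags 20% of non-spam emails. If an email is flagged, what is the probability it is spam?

Let D = the rare event, + = positive/flagged.
P(D) = 1/20
P(+|D) = 92/100 = 23/25
P(+|D') = 20/100 = 1/5
P(+) = P(+|D)P(D) + P(+|D')P(D')
     = \frac{23}{25} × \frac{1}{20} + \frac{1}{5} × \frac{19}{20}
     = \frac{59}{250}
P(D|+) = P(+|D)P(D)/P(+) = \frac{23}{118}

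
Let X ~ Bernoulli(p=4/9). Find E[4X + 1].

For X ~ Bernoulli(p=4/9):
E[X] = \frac{4}{9}
E[4X + 1] = 4 × E[X] + 1 = \frac{25}{9}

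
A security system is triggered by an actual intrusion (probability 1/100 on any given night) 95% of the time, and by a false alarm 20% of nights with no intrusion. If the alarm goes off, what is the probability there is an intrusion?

Let D = the rare event, + = positive/flagged.
P(D) = 1/100
P(+|D) = 95/100 = 19/20
P(+|D') = 20/100 = 1/5
P(+) = P(+|D)P(D) + P(+|D')P(D')
     = \frac{19}{20} × \frac{1}{100} + \frac{1}{5} × \frac{99}{100}
     = \frac{83}{400}
P(D|+) = P(+|D)P(D)/P(+) = \frac{19}{415}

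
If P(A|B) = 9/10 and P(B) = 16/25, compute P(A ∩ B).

By definition, P(A|B) = P(A ∩ B) / P(B)
So P(A ∩ B) = P(A|B) × P(B)
= 9/10 × 16/25
= 72/125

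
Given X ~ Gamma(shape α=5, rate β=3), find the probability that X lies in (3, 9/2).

P(3 < X < 9/2) = ∫_{3}^{9/2} f(x) dx
where f(x) = \frac{81 x^{4} e^{- 3 x}}{8}
= - \frac{243155}{128 e^{\frac{27}{2}}} + \frac{3563}{8 e^{9}}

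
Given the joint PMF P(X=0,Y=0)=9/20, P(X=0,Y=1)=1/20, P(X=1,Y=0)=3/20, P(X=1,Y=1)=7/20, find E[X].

First find marginal of X:
P(X=0) = 1/2
P(X=1) = 1/2
E[X] = 0 × 1/2 + 1 × 1/2 = 1/2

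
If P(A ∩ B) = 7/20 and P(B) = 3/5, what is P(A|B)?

P(A|B) = P(A ∩ B) / P(B)
= (7/20) / (3/5)
= 7/12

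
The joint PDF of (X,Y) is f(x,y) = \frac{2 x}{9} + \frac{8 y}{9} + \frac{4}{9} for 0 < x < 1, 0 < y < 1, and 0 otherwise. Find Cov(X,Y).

E[XY] = ∫∫ xy × f(x,y) dx dy = \frac{8}{27}
E[X] = \frac{14}{27}
E[Y] = \frac{31}{54}
Cov(X,Y) = E[XY] - E[X]E[Y] = - \frac{1}{729}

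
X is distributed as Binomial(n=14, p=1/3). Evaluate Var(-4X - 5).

For X ~ Binomial(n=14, p=1/3):
Var(X) = \frac{28}{9}
Var(-4X - 5) = (-4)² × Var(X) = 16 × \frac{28}{9} = \frac{448}{9}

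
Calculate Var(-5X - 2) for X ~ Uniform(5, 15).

For X ~ Uniform(5, 15):
Var(X) = \frac{25}{3}
Var(-5X - 2) = (-5)² × Var(X) = 25 × \frac{25}{3} = \frac{625}{3}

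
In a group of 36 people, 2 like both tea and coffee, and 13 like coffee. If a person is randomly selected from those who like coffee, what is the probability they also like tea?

P(A ∩ B) = 2/36 = 1/18
P(B) = 13/36
P(A|B) = P(A ∩ B) / P(B) = (1/18) / (13/36) = 2/13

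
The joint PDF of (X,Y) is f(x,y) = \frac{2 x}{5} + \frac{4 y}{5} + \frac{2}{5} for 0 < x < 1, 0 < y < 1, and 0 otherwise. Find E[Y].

E[Y] = ∫_0^1 ∫_0^1 y × f(x,y) dx dy
= \frac{17}{30}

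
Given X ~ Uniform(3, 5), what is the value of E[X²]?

Using the identity E[X²] = Var(X) + (E[X])²:
E[X] = 4
Var(X) = \frac{1}{3}
E[X²] = \frac{1}{3} + (4)²
= \frac{49}{3}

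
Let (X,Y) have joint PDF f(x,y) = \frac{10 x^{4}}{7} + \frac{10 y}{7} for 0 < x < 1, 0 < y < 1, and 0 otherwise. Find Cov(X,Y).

E[XY] = ∫∫ xy × f(x,y) dx dy = \frac{5}{14}
E[X] = \frac{25}{42}
E[Y] = \frac{13}{21}
Cov(X,Y) = E[XY] - E[X]E[Y] = - \frac{5}{441}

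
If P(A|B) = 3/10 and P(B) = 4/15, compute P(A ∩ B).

By definition, P(A|B) = P(A ∩ B) / P(B)
So P(A ∩ B) = P(A|B) × P(B)
= 3/10 × 4/15
= 2/25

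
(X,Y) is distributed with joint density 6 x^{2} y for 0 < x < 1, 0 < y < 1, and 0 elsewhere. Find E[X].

E[X] = ∫_0^1 ∫_0^1 x × f(x,y) dy dx
= ∫_0^1 ∫_0^1 x × (6 x^{2} y) dy dx
= \frac{3}{4}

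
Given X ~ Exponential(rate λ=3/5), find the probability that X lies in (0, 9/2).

P(0 < X < 9/2) = ∫_{0}^{9/2} f(x) dx
where f(x) = \frac{3 e^{- \frac{3 x}{5}}}{5}
= 1 - e^{- \frac{27}{10}}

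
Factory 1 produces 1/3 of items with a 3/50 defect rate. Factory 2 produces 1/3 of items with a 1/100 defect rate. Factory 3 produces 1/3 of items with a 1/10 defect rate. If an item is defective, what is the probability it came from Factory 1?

Using Bayes' theorem:
P(F1) = 1/3, P(D|F1) = 3/50
P(F2) = 1/3, P(D|F2) = 1/100
P(F3) = 1/3, P(D|F3) = 1/10
P(D) = P(D|F1)P(F1) + P(D|F2)P(F2) + P(D|F3)P(F3)
     = \frac{17}{300}
P(F1|D) = P(D|F1)P(F1) / P(D)
= \frac{6}{17}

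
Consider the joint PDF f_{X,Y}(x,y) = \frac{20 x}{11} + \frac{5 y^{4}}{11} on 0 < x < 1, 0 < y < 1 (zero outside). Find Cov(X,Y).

E[XY] = ∫∫ xy × f(x,y) dx dy = \frac{15}{44}
E[X] = \frac{43}{66}
E[Y] = \frac{35}{66}
Cov(X,Y) = E[XY] - E[X]E[Y] = - \frac{5}{1089}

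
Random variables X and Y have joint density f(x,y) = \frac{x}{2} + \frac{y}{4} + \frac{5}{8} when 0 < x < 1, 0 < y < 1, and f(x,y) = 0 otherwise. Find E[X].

E[X] = ∫_0^1 ∫_0^1 x × f(x,y) dy dx
= ∫_0^1 ∫_0^1 x × (\frac{x}{2} + \frac{y}{4} + \frac{5}{8}) dy dx
= \frac{13}{24}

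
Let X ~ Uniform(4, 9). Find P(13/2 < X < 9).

P(13/2 < X < 9) = ∫_{13/2}^{9} f(x) dx
where f(x) = \frac{1}{5}
= \frac{1}{2}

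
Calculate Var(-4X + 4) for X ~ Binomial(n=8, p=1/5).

For X ~ Binomial(n=8, p=1/5):
Var(X) = \frac{32}{25}
Var(-4X + 4) = (-4)² × Var(X) = 16 × \frac{32}{25} = \frac{512}{25}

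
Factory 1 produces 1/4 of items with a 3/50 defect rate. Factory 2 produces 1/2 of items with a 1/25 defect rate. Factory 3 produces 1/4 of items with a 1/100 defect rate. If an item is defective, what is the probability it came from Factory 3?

Using Bayes' theorem:
P(F1) = 1/4, P(D|F1) = 3/50
P(F2) = 1/2, P(D|F2) = 1/25
P(F3) = 1/4, P(D|F3) = 1/100
P(D) = P(D|F1)P(F1) + P(D|F2)P(F2) + P(D|F3)P(F3)
     = \frac{3}{80}
P(F3|D) = P(D|F3)P(F3) / P(D)
= \frac{1}{15}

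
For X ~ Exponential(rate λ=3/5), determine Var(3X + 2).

For X ~ Exponential(rate λ=3/5):
Var(X) = \frac{25}{9}
Var(3X + 2) = (3)² × Var(X) = 9 × \frac{25}{9} = 25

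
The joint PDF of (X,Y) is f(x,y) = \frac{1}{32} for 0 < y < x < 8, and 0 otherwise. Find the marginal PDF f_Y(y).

f_Y(y) = ∫_y^8 \frac{1}{32} dx = \frac{1}{4} - \frac{y}{32}
for 0 < y < 8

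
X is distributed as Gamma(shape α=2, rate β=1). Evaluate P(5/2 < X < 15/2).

P(5/2 < X < 15/2) = ∫_{5/2}^{15/2} f(x) dx
where f(x) = x e^{- x}
= \frac{-17 + 7 e^{5}}{2 e^{\frac{15}{2}}}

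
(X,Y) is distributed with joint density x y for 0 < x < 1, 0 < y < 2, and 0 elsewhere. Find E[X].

f_X(x) = ∫_0^2 x y dy = 2 x
E[X] = ∫_0^1 x × (2 x) dx = \frac{2}{3}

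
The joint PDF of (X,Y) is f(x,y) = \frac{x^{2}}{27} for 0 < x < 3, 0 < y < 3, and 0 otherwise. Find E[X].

f_X(x) = ∫_0^3 \frac{x^{2}}{27} dy = \frac{x^{2}}{9}
E[X] = ∫_0^3 x × (\frac{x^{2}}{9}) dx = \frac{9}{4}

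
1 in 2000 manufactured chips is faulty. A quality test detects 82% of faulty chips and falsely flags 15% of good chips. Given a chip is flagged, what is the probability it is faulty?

Let D = the rare event, + = positive/flagged.
P(D) = 1/2000
P(+|D) = 82/100 = 41/50
P(+|D') = 15/100 = 3/20
P(+) = P(+|D)P(D) + P(+|D')P(D')
     = \frac{41}{50} × \frac{1}{2000} + \frac{3}{20} × \frac{1999}{2000}
     = \frac{30067}{200000}
P(D|+) = P(+|D)P(D)/P(+) = \frac{82}{30067}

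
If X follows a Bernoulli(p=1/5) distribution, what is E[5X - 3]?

For X ~ Bernoulli(p=1/5):
E[X] = \frac{1}{5}
E[5X - 3] = 5 × E[X] - 3 = -2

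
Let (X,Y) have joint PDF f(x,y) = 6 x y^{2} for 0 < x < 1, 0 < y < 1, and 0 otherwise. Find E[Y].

E[Y] = ∫_0^1 ∫_0^1 y × f(x,y) dx dy
= \frac{3}{4}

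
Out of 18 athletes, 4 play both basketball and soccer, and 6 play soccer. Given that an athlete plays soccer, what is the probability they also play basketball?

P(A ∩ B) = 4/18 = 2/9
P(B) = 6/18 = 1/3
P(A|B) = P(A ∩ B) / P(B) = (2/9) / (1/3) = 2/3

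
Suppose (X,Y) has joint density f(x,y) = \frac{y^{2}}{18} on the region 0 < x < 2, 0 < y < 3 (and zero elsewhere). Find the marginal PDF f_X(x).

f_X(x) = ∫_0^3 f(x,y) dy
= ∫_0^3 \frac{y^{2}}{18} dy
= \frac{1}{2} for 0 < x < 2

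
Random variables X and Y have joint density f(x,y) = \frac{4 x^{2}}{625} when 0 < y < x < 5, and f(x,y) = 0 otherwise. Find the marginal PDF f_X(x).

f_X(x) = ∫_0^x \frac{4 x^{2}}{625} dy = \frac{4 x^{3}}{625}
for 0 < x < 5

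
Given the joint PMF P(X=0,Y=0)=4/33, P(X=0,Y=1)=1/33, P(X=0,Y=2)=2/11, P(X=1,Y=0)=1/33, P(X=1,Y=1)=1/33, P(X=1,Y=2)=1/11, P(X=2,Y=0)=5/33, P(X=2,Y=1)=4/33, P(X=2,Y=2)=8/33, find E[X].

First find marginal of X:
P(X=0) = 1/3
P(X=1) = 5/33
P(X=2) = 17/33
E[X] = 0 × 1/3 + 1 × 5/33 + 2 × 17/33 = 13/11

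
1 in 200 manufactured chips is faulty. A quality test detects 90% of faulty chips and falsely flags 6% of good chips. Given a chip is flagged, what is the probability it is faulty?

Let D = the rare event, + = positive/flagged.
P(D) = 1/200
P(+|D) = 90/100 = 9/10
P(+|D') = 6/100 = 3/50
P(+) = P(+|D)P(D) + P(+|D')P(D')
     = \frac{9}{10} × \frac{1}{200} + \frac{3}{50} × \frac{199}{200}
     = \frac{321}{5000}
P(D|+) = P(+|D)P(D)/P(+) = \frac{15}{214}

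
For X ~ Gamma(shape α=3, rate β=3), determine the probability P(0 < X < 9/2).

P(0 < X < 9/2) = ∫_{0}^{9/2} f(x) dx
where f(x) = \frac{27 x^{2} e^{- 3 x}}{2}
= 1 - \frac{845}{8 e^{\frac{27}{2}}}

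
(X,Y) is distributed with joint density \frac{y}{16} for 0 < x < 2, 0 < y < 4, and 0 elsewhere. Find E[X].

f_X(x) = ∫_0^4 \frac{y}{16} dy = \frac{1}{2}
E[X] = ∫_0^2 x × (\frac{1}{2}) dx = 1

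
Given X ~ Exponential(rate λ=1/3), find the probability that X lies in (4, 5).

P(4 < X < 5) = ∫_{4}^{5} f(x) dx
where f(x) = \frac{e^{- \frac{x}{3}}}{3}
= - \frac{1 - e^{\frac{1}{3}}}{e^{\frac{5}{3}}}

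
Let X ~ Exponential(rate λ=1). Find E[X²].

Using the identity E[X²] = Var(X) + (E[X])²:
E[X] = 1
Var(X) = 1
E[X²] = 1 + (1)²
= 2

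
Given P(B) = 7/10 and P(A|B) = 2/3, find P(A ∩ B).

By definition, P(A|B) = P(A ∩ B) / P(B)
So P(A ∩ B) = P(A|B) × P(B)
= 2/3 × 7/10
= 7/15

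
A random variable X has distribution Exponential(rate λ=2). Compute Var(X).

For X ~ Exponential(rate λ=2):
Var(X) = \frac{1}{4}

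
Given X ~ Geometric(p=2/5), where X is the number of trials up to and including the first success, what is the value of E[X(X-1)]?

E[X(X-1)] = E[X² - X] = E[X²] - E[X]
E[X] = \frac{5}{2}
E[X²] = Var(X) + (E[X])² = \frac{15}{4} + (\frac{5}{2})² = 10
E[X(X-1)] = 10 - \frac{5}{2} = \frac{15}{2}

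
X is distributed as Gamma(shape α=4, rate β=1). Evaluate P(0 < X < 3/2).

P(0 < X < 3/2) = ∫_{0}^{3/2} f(x) dx
where f(x) = \frac{x^{3} e^{- x}}{6}
= 1 - \frac{67}{16 e^{\frac{3}{2}}}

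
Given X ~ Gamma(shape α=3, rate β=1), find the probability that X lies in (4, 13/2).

P(4 < X < 13/2) = ∫_{4}^{13/2} f(x) dx
where f(x) = \frac{x^{2} e^{- x}}{2}
= - \frac{229}{8 e^{\frac{13}{2}}} + \frac{13}{e^{4}}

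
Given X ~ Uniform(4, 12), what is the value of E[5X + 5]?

For X ~ Uniform(4, 12):
E[X] = 8
E[5X + 5] = 5 × E[X] + 5 = 45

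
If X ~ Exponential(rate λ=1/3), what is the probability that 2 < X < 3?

P(2 < X < 3) = ∫_{2}^{3} f(x) dx
where f(x) = \frac{e^{- \frac{x}{3}}}{3}
= - \frac{1}{e} + e^{- \frac{2}{3}}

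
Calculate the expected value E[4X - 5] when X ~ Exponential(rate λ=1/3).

For X ~ Exponential(rate λ=1/3):
E[X] = 3
E[4X - 5] = 4 × E[X] - 5 = 7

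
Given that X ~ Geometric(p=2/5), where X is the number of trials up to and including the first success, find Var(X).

For X ~ Geometric(p=2/5), where X is the number of trials up to and including the first success:
Var(X) = \frac{15}{4}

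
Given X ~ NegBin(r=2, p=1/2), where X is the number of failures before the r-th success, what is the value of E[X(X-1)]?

E[X(X-1)] = E[X² - X] = E[X²] - E[X]
E[X] = 2
E[X²] = Var(X) + (E[X])² = 4 + (2)² = 8
E[X(X-1)] = 8 - 2 = 6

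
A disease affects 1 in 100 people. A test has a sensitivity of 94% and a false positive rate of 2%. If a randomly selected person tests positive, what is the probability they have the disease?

Let D = the rare event, + = positive/flagged.
P(D) = 1/100
P(+|D) = 94/100 = 47/50
P(+|D') = 2/100 = 1/50
P(+) = P(+|D)P(D) + P(+|D')P(D')
     = \frac{47}{50} × \frac{1}{100} + \frac{1}{50} × \frac{99}{100}
     = \frac{73}{2500}
P(D|+) = P(+|D)P(D)/P(+) = \frac{47}{146}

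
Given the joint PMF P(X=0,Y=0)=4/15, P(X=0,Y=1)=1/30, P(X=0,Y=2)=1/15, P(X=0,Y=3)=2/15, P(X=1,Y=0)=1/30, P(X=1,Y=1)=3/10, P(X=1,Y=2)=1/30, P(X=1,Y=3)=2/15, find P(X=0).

P(X=0) = P(X=0,Y=0) + P(X=0,Y=1) + P(X=0,Y=2) + P(X=0,Y=3)
= 4/15 + 1/30 + 1/15 + 2/15
= 1/2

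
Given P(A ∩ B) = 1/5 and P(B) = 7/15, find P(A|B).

P(A|B) = P(A ∩ B) / P(B)
= (1/5) / (7/15)
= 3/7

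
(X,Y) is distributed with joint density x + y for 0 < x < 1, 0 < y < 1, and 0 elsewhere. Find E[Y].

E[Y] = ∫_0^1 ∫_0^1 y × f(x,y) dx dy
= \frac{7}{12}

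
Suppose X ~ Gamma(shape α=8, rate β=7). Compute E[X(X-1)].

E[X(X-1)] = E[X² - X] = E[X²] - E[X]
E[X] = \frac{8}{7}
E[X²] = Var(X) + (E[X])² = \frac{8}{49} + (\frac{8}{7})² = \frac{72}{49}
E[X(X-1)] = \frac{72}{49} - \frac{8}{7} = \frac{16}{49}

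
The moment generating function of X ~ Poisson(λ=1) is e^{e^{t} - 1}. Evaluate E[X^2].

To find E[X^2], compute M^(2)(0):
M^(1)(t) = e^{t} e^{e^{t} - 1}
M^(2)(t) = e^{2 t} e^{e^{t} - 1} + e^{t} e^{e^{t} - 1}
M^(2)(0) = 2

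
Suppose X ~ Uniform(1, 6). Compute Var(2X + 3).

For X ~ Uniform(1, 6):
Var(X) = \frac{25}{12}
Var(2X + 3) = (2)² × Var(X) = 4 × \frac{25}{12} = \frac{25}{3}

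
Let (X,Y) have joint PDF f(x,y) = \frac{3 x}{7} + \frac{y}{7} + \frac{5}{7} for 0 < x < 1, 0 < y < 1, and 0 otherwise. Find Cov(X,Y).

E[XY] = ∫∫ xy × f(x,y) dx dy = \frac{23}{84}
E[X] = \frac{15}{28}
E[Y] = \frac{43}{84}
Cov(X,Y) = E[XY] - E[X]E[Y] = - \frac{1}{2352}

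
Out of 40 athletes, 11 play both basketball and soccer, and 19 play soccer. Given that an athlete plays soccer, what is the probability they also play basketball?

P(A ∩ B) = 11/40
P(B) = 19/40
P(A|B) = P(A ∩ B) / P(B) = (11/40) / (19/40) = 11/19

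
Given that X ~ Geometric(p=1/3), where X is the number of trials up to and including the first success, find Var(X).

For X ~ Geometric(p=1/3), where X is the number of trials up to and including the first success:
Var(X) = 6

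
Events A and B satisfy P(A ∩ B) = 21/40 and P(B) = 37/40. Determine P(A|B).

P(A|B) = P(A ∩ B) / P(B)
= (21/40) / (37/40)
= 21/37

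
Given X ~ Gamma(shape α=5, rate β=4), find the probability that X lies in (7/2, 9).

P(7/2 < X < 9) = ∫_{7/2}^{9} f(x) dx
where f(x) = \frac{128 x^{4} e^{- 4 x}}{3}
= \frac{-78445 + 2171 e^{22}}{e^{36}}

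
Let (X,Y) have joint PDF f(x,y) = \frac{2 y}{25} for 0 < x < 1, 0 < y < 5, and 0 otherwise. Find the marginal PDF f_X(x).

f_X(x) = ∫_0^5 f(x,y) dy
= ∫_0^5 \frac{2 y}{25} dy
= 1 for 0 < x < 1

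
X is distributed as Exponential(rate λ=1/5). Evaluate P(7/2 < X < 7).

P(7/2 < X < 7) = ∫_{7/2}^{7} f(x) dx
where f(x) = \frac{e^{- \frac{x}{5}}}{5}
= - \frac{1}{e^{\frac{7}{5}}} + e^{- \frac{7}{10}}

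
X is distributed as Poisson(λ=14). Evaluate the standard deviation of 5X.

For X ~ Poisson(λ=14):
Var(X) = 14
SD(X) = √(Var(X)) = √(14) = \sqrt{14}
SD(5X) = |5| × SD(X) = 5 × \sqrt{14} = 5 \sqrt{14}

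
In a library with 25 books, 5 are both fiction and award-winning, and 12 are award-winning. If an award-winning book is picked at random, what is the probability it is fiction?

P(A ∩ B) = 5/25 = 1/5
P(B) = 12/25
P(A|B) = P(A ∩ B) / P(B) = (1/5) / (12/25) = 5/12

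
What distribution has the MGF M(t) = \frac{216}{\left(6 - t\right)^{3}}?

The MGF M(t) = \frac{216}{\left(6 - t\right)^{3}} is the standard form for the Gamma distribution.
Comparing with the known MGF formula identifies: Gamma(shape α=3, rate β=6)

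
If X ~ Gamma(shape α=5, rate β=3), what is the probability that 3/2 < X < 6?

P(3/2 < X < 6) = ∫_{3/2}^{6} f(x) dx
where f(x) = \frac{81 x^{4} e^{- 3 x}}{8}
= - \frac{5527}{e^{18}} + \frac{6131}{128 e^{\frac{9}{2}}}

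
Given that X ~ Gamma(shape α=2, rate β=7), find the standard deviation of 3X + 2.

For X ~ Gamma(shape α=2, rate β=7):
Var(X) = \frac{2}{49}
SD(X) = √(Var(X)) = √(\frac{2}{49}) = \frac{\sqrt{2}}{7}
SD(3X + 2) = |3| × SD(X) = 3 × \frac{\sqrt{2}}{7} = \frac{3 \sqrt{2}}{7}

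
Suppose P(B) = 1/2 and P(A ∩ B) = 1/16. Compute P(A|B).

P(A|B) = P(A ∩ B) / P(B)
= (1/16) / (1/2)
= 1/8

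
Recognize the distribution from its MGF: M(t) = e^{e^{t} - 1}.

The MGF M(t) = e^{e^{t} - 1} is the standard form for the Poisson distribution.
Comparing with the known MGF formula identifies: Poisson(λ=1)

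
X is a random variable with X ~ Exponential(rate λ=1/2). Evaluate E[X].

For X ~ Exponential(rate λ=1/2), the expected value is:
E[X] = 2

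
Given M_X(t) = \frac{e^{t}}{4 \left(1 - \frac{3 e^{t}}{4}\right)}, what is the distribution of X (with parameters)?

The MGF M(t) = \frac{e^{t}}{4 \left(1 - \frac{3 e^{t}}{4}\right)} is the standard form for the Geometric distribution.
Comparing with the known MGF formula identifies: Geometric(p=1/4), X = trial number of first success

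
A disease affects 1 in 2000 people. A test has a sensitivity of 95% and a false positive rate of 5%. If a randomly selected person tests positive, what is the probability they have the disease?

Let D = the rare event, + = positive/flagged.
P(D) = 1/2000
P(+|D) = 95/100 = 19/20
P(+|D') = 5/100 = 1/20
P(+) = P(+|D)P(D) + P(+|D')P(D')
     = \frac{19}{20} × \frac{1}{2000} + \frac{1}{20} × \frac{1999}{2000}
     = \frac{1009}{20000}
P(D|+) = P(+|D)P(D)/P(+) = \frac{19}{2018}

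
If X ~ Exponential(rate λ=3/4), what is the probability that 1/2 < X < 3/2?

P(1/2 < X < 3/2) = ∫_{1/2}^{3/2} f(x) dx
where f(x) = \frac{3 e^{- \frac{3 x}{4}}}{4}
= - \frac{1 - e^{\frac{3}{4}}}{e^{\frac{9}{8}}}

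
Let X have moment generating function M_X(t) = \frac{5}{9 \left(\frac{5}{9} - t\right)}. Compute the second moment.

To find E[X^2], compute M^(2)(0):
M^(1)(t) = \frac{5}{9 \left(\frac{5}{9} - t\right)^{2}}
M^(2)(t) = \frac{10}{9 \left(\frac{5}{9} - t\right)^{3}}
M^(2)(0) = \frac{162}{25}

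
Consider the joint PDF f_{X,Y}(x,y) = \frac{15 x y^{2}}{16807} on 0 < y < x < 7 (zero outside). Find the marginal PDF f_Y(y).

f_Y(y) = ∫_y^7 \frac{15 x y^{2}}{16807} dx = \frac{15 y^{2} \left(49 - y^{2}\right)}{33614}
for 0 < y < 7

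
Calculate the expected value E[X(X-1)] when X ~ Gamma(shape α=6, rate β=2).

E[X(X-1)] = E[X² - X] = E[X²] - E[X]
E[X] = 3
E[X²] = Var(X) + (E[X])² = \frac{3}{2} + (3)² = \frac{21}{2}
E[X(X-1)] = \frac{21}{2} - 3 = \frac{15}{2}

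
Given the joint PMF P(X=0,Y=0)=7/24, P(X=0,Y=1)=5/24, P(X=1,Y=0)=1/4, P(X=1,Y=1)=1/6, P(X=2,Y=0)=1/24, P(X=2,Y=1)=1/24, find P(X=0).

P(X=0) = P(X=0,Y=0) + P(X=0,Y=1)
= 7/24 + 5/24
= 1/2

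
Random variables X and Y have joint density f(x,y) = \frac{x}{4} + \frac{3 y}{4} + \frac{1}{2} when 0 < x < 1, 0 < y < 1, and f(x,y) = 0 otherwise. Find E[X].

E[X] = ∫_0^1 ∫_0^1 x × f(x,y) dy dx
= ∫_0^1 ∫_0^1 x × (\frac{x}{4} + \frac{3 y}{4} + \frac{1}{2}) dy dx
= \frac{25}{48}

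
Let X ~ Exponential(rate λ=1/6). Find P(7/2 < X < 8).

P(7/2 < X < 8) = ∫_{7/2}^{8} f(x) dx
where f(x) = \frac{e^{- \frac{x}{6}}}{6}
= - \frac{1}{e^{\frac{4}{3}}} + e^{- \frac{7}{12}}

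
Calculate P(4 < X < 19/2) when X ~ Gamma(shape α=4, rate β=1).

P(4 < X < 19/2) = ∫_{4}^{19/2} f(x) dx
where f(x) = \frac{x^{3} e^{- x}}{6}
= - \frac{9529}{48 e^{\frac{19}{2}}} + \frac{71}{3 e^{4}}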